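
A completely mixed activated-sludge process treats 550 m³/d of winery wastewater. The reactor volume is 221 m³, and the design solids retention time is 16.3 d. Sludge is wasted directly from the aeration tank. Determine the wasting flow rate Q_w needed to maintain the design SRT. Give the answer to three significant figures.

With mixed-liquor wasting, θ_c = V/Q_w, so Q_w = V/θ_c = 221.0/16.3 = 13.56 m³/d.

Q_w ≈ 13.6 m³/d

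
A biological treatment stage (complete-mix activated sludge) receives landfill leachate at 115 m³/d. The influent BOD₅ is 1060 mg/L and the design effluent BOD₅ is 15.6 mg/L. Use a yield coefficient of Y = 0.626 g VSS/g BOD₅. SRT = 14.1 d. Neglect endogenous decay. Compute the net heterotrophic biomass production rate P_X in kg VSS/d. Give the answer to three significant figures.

No decay correction is needed, so Y_obs = Y = 0.626.
Mass of BOD₅ removed per day: Q(S₀ − S) = 115 × 1044 g/m³ = 120.1 kg/d.
Net biomass production P_X = Y_obs × Q·(S₀ − S) = 0.6260 × 120.1 = 75.19 kg VSS/d.

P_X ≈ 75.2 kg VSS/d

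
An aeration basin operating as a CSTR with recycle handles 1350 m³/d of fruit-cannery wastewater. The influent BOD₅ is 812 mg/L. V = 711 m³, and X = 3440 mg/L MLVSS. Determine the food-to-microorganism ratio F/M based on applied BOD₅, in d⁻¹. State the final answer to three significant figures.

F/M = applied load / biomass = Q·S₀/(V·X) = 1350 × 812 / (711.0 × 3440) = 0.4482 d⁻¹.

F/M ≈ 0.448 d⁻¹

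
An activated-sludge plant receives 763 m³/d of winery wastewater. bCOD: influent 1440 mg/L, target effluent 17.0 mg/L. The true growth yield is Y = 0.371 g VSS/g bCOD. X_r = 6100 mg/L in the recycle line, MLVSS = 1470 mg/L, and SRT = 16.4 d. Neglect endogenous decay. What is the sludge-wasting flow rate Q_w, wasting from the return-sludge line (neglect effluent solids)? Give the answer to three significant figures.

Q_w ≈ 66.0 m³/d

With k_d = 0 the design equation reduces to V = Y Q (S₀−S) θ_c / X = 0.371 × 763 × (1440 − 17.0) × 16.4 / 1470 = 4494 m³.
Wasting from the return line (neglecting effluent solids): Q_w = V·X / (θ_c·X_r) = 4494 × 1470 / (16.4 × 6100) = 66.03 m³/d.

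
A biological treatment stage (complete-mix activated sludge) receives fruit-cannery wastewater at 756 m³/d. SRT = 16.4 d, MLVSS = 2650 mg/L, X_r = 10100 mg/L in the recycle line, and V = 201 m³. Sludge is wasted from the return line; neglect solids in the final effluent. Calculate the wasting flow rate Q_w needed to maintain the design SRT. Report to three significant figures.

θ_c = V·X/(Q_w·X_r) when wasting from the recycle, so Q_w = V·X/(θ_c·X_r) = 201.0 × 2650 / (16.4 × 10100) = 3.216 m³/d.

Q_w ≈ 3.22 m³/d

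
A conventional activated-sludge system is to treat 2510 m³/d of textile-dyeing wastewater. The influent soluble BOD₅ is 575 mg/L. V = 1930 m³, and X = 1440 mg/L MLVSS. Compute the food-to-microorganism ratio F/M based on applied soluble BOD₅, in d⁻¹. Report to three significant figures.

Food-to-microorganism ratio F/M = Q S₀ / (V X) = 2510 × 575 / (1930 × 1440) = 0.5193 d⁻¹.

F/M ≈ 0.519 d⁻¹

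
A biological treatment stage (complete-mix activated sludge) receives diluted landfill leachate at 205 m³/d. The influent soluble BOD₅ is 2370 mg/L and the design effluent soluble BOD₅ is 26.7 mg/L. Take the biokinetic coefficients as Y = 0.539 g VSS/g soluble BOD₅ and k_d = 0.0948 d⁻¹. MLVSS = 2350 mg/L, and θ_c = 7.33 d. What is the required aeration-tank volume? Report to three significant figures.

V ≈ 477 m³

From the SRT design equation V = Y Q (S₀−S) θ_c / [X (1 + k_d θ_c)] = 0.539 × 205 × (2370 − 26.7) × 7.33 / [2350 × (1 + 0.0948 × 7.33)] = 1.9×10^6 / 3983 = 476.5 m³.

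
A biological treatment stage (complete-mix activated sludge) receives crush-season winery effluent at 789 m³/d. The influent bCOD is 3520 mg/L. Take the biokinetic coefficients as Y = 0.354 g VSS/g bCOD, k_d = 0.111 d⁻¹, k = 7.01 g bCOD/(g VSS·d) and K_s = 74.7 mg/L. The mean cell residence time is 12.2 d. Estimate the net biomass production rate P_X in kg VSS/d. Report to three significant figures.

P_X ≈ 417 kg VSS/d

For a completely mixed reactor with recycle the Lawrence–McCarty relation gives S = K_s·(1 + k_d·θ_c) / [θ_c·(Y·k − k_d) − 1] = 74.7 × (1 + 0.111 × 12.2) / [12.2 × (0.354 × 7.01 − 0.111) − 1] = 175.9 / 27.92 = 6.299 mg/L.
The observed yield is Y_obs = Y/(1 + k_d·θ_c) = 0.354 / (1 + 0.111 × 12.2) = 0.354 / 2.354 = 0.1504 g VSS per g bCOD removed.
Substrate removed = Q·(S₀ − S) = 789 m³/d × (3520 − 6.30) g/m³ = 2.77×10^6 g/d = 2772 kg/d.
Biomass produced: P_X = Y_obs·Q·ΔS = 0.1504 × 2772 ≈ 416.9 kg VSS/d.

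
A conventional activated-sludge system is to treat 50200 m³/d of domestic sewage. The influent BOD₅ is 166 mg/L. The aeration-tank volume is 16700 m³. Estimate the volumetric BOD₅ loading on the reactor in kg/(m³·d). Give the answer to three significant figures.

L_v ≈ 0.499 kg BOD₅/(m³·d)

L_v = Q S₀ / V = 50200 × 166 × 10⁻³ / 16700 = 0.4990 kg/(m³·d).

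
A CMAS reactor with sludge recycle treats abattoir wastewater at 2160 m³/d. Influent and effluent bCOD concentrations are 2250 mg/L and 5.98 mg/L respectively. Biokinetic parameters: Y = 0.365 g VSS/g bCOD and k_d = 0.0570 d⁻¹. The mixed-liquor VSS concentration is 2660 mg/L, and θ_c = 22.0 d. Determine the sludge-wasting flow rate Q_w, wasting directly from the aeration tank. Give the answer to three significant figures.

Rearranging the biomass balance for a CMAS with decay, V = Y·Q·ΔS·θ_c / [X·(1+k_d θ_c)] = 0.365 × 2160 × (2250 − 5.98) × 22.0 / [2660 × (1 + 0.0570 × 22.0)] = 3.89×10^7 / 5996 = 6492 m³.
With mixed-liquor wasting, θ_c = V/Q_w, so Q_w = V/θ_c = 6492/22.0 = 295.1 m³/d.

Q_w ≈ 295 m³/d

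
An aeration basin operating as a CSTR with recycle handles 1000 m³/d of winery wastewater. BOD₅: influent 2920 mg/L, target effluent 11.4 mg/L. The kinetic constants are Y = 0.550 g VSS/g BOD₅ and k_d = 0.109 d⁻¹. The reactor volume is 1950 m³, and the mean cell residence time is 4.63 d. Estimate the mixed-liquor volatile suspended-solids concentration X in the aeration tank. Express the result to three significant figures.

X ≈ 2520 mg/L

Solving the biomass balance for X: X = Y Q (S₀−S) θ_c / [V (1+k_d θ_c)] = 0.550 × 1000 × (2920 − 11.4) × 4.63 / [1950 × (1 + 0.109 × 4.63)] = 2524 mg/L.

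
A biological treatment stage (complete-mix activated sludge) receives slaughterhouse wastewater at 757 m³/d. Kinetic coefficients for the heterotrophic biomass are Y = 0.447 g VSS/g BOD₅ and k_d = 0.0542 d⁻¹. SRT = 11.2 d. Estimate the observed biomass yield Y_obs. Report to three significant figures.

Y_obs ≈ 0.278 g VSS/g BOD₅

Correct the yield for decay: Y_obs = Y/(1 + k_d θ_c) = 0.447 / (1 + 0.0542 × 11.2) = 0.447 / 1.607 = 0.2782.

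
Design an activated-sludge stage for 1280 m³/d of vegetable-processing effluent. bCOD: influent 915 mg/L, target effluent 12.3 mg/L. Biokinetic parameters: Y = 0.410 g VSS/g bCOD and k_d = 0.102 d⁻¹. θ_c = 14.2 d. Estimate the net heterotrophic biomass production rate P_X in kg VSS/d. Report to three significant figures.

P_X ≈ 193 kg VSS/d

Y_obs = Y / (1 + k_d θ_c) = 0.410 / (1 + 0.102 × 14.2) = 0.410 / 2.448 = 0.1675.
ΔS = 915 − 12.3 = 902.7 mg/L, so the substrate removal rate is 1280 × 902.7/1000 = 1155 kg bCOD/d.
Net biomass production P_X = Y_obs × Q·(S₀ − S) = 0.1675 × 1155 = 193.5 kg VSS/d.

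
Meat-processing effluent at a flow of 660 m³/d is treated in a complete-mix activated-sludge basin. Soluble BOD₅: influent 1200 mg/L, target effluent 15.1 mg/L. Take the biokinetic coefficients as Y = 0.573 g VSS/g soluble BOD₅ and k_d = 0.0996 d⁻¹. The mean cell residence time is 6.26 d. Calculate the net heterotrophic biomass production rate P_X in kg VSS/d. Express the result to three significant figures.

P_X ≈ 276 kg VSS/d

Correct the yield for decay: Y_obs = Y/(1 + k_d θ_c) = 0.573 / (1 + 0.0996 × 6.26) = 0.573 / 1.623 = 0.3529.
Mass of soluble BOD₅ removed per day: Q(S₀ − S) = 660 × 1185 g/m³ = 782.0 kg/d.
So the net sludge growth is P_X = 0.3529 × 782.0 = 276.0 kg VSS/d.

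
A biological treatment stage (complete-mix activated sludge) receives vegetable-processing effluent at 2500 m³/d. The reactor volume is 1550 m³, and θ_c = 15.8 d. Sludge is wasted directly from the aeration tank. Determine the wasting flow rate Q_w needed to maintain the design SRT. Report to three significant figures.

Q_w ≈ 98.1 m³/d

Wasting from the aeration tank: Q_w = V / θ_c = 1550 / 15.8 = 98.10 m³/d.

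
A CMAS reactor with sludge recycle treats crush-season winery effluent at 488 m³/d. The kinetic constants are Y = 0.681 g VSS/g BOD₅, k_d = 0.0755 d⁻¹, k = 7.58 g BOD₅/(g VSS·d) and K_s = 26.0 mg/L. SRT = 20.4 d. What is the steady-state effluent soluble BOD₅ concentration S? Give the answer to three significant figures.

S ≈ 0.643 mg/L

From the Monod/SRT balance for a CMAS, S = K_s·(1+k_d θ_c)/[θ_c·(Y k − k_d) − 1] = 26.0 × (1 + 0.0755 × 20.4) / [20.4 × (0.681 × 7.58 − 0.0755) − 1] = 66.05 / 102.8 = 0.6427 mg/L.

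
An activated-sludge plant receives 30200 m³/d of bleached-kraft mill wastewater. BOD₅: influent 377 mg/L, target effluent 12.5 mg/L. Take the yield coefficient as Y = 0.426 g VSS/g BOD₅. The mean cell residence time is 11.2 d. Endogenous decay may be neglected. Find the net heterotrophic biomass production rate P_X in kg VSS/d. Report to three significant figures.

P_X ≈ 4690 kg VSS/d

With endogenous decay neglected, the observed yield equals the true yield: Y_obs = Y = 0.426 g VSS/g BOD₅.
Mass of BOD₅ removed per day: Q(S₀ − S) = 30200 × 364.5 g/m³ = 11008 kg/d.
Net biomass production P_X = Y_obs × Q·(S₀ − S) = 0.4260 × 11008 = 4689 kg VSS/d.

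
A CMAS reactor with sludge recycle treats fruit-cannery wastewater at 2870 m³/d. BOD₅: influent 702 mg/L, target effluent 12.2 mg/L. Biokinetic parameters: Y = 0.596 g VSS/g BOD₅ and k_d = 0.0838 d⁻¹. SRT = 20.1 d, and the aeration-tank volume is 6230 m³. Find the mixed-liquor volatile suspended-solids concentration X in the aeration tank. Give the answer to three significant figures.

X = Y·Q·ΔS·θ_c / [V·(1 + k_d θ_c)] = 0.596 × 2870 × (702 − 12.2) × 20.1 / [6230 × (1 + 0.0838 × 20.1)] = 1418 mg/L.

X ≈ 1420 mg/L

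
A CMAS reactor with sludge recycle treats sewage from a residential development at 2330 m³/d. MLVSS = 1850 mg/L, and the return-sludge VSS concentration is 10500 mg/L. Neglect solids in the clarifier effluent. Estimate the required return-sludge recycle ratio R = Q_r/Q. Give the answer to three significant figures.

R ≈ 0.214

R = Q_r/Q = X/(X_r − X) = 1850 / (10500 − 1850) = 0.2139.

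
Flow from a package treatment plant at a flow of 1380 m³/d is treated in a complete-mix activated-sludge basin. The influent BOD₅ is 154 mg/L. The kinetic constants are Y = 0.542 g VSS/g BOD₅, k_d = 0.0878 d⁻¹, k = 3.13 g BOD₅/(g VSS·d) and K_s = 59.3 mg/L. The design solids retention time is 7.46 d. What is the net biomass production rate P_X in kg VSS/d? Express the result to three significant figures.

P_X ≈ 65.6 kg VSS/d

Effluent substrate depends only on kinetics and SRT: S = K_s(1 + k_d θ_c) / [θ_c(Yk − k_d) − 1] = 59.3 × (1 + 0.0878 × 7.46) / [7.46 × (0.542 × 3.13 − 0.0878) − 1] = 98.14 / 11.00 = 8.921 mg/L.
Correct the yield for decay: Y_obs = Y/(1 + k_d θ_c) = 0.542 / (1 + 0.0878 × 7.46) = 0.542 / 1.655 = 0.3275.
Substrate removed = Q·(S₀ − S) = 1380 m³/d × (154 − 8.92) g/m³ = 2×10^5 g/d = 200.2 kg/d.
Net biomass production P_X = Y_obs × Q·(S₀ − S) = 0.3275 × 200.2 = 65.57 kg VSS/d.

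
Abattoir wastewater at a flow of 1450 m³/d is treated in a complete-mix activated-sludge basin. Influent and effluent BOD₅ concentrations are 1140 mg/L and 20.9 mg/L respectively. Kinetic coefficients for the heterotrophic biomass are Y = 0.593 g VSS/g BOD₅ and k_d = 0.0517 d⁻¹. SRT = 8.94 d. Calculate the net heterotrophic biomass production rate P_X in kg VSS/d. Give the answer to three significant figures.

P_X ≈ 658 kg VSS/d

The observed yield is Y_obs = Y/(1 + k_d·θ_c) = 0.593 / (1 + 0.0517 × 8.94) = 0.593 / 1.462 = 0.4056 g VSS per g BOD₅ removed.
Mass of BOD₅ removed per day: Q(S₀ − S) = 1450 × 1119 g/m³ = 1623 kg/d.
Biomass produced: P_X = Y_obs·Q·ΔS = 0.4056 × 1623 ≈ 658.1 kg VSS/d.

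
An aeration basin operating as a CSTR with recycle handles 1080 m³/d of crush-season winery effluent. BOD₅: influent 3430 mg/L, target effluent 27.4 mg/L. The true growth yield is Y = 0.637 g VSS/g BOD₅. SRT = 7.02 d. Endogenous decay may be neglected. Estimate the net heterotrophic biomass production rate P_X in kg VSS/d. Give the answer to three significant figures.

With endogenous decay neglected, the observed yield equals the true yield: Y_obs = Y = 0.637 g VSS/g BOD₅.
ΔS = 3430 − 27.4 = 3403 mg/L, so the substrate removal rate is 1080 × 3403/1000 = 3675 kg BOD₅/d.
Net biomass production P_X = Y_obs × Q·(S₀ − S) = 0.6370 × 3675 = 2341 kg VSS/d.

P_X ≈ 2340 kg VSS/d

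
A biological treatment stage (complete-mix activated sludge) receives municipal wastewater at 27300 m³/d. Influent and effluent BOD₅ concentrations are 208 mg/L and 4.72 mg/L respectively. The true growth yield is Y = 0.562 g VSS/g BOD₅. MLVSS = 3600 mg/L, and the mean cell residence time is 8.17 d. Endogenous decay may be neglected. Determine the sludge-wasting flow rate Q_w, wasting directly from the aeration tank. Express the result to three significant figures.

Q_w ≈ 866 m³/d

With k_d = 0 the design equation reduces to V = Y Q (S₀−S) θ_c / X = 0.562 × 27300 × (208 − 4.72) × 8.17 / 3600 = 7078 m³.
For wasting at MLVSS concentration, Q_w = V/θ_c = 7078/8.17 = 866.3 m³/d.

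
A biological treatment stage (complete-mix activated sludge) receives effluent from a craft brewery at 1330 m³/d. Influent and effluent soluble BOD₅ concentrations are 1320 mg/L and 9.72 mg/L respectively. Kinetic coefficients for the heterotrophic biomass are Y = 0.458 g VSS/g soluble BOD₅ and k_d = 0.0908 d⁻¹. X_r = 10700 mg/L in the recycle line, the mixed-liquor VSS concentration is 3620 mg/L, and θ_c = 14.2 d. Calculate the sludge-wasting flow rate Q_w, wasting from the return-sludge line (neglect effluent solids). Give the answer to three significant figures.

Steady-state biomass mass balance: V·X·(1 + k_d·θ_c) = Y·Q·(S₀ − S)·θ_c, so V = 0.458 × 1330 × (1320 − 9.72) × 14.2 / [3620 × (1 + 0.0908 × 14.2)] = 1.13×10^7 / 8287 = 1368 m³.
Q_w = (V·X)/(θ_c X_r) = 1368 × 3620 / (14.2 × 10700) = 32.58 m³/d.

Q_w ≈ 32.6 m³/d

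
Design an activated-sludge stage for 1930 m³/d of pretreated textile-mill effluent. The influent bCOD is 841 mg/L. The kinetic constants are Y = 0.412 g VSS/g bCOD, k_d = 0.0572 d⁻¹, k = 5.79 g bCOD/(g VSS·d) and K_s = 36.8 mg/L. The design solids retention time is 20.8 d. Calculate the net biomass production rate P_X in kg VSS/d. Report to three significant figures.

From the Monod/SRT balance for a CMAS, S = K_s·(1+k_d θ_c)/[θ_c·(Y k − k_d) − 1] = 36.8 × (1 + 0.0572 × 20.8) / [20.8 × (0.412 × 5.79 − 0.0572) − 1] = 80.58 / 47.43 = 1.699 mg/L.
Correct the yield for decay: Y_obs = Y/(1 + k_d θ_c) = 0.412 / (1 + 0.0572 × 20.8) = 0.412 / 2.190 = 0.1881.
Q·(S₀ − S) = 1930 × (841 − 1.70) × 10⁻³ = 1620 kg/d removed.
Biomass produced: P_X = Y_obs·Q·ΔS = 0.1881 × 1620 ≈ 304.8 kg VSS/d.

P_X ≈ 305 kg VSS/d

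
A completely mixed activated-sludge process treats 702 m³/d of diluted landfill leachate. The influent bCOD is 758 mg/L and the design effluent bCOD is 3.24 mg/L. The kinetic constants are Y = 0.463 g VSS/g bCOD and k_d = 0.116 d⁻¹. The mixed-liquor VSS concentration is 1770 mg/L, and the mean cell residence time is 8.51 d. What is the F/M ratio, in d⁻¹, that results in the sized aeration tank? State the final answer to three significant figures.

F/M ≈ 0.507 d⁻¹

Steady-state biomass mass balance: V·X·(1 + k_d·θ_c) = Y·Q·(S₀ − S)·θ_c, so V = 0.463 × 702 × (758 − 3.24) × 8.51 / [1770 × (1 + 0.116 × 8.51)] = 2.09×10^6 / 3517 = 593.5 m³.
F/M = Q·S₀ / (V·X) = 702 × 758 / (593.5 × 1770) = 0.5065 g bCOD·(g VSS·d)⁻¹.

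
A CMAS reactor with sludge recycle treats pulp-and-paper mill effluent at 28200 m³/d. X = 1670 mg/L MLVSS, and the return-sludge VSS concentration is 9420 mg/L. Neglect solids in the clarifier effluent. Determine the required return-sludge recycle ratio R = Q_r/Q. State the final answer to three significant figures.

R ≈ 0.215

R = Q_r/Q = X/(X_r − X) = 1670 / (9420 − 1670) = 0.2155.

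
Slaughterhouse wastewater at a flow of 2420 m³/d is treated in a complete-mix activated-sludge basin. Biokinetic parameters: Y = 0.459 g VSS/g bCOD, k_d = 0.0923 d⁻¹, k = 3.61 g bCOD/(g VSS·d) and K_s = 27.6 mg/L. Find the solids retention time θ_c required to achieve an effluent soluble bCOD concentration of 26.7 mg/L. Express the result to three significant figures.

θ_c ≈ 1.38 d

Specific growth rate at S = 26.7 mg/L: μ = YkS/(K_s+S) = 0.459·3.61·26.7/(27.6+26.7) = 0.8148 d⁻¹.
Then 1/θ_c = μ − k_d = 0.8148 − 0.0923 = 0.7225 d⁻¹, giving θ_c = 1.384 d.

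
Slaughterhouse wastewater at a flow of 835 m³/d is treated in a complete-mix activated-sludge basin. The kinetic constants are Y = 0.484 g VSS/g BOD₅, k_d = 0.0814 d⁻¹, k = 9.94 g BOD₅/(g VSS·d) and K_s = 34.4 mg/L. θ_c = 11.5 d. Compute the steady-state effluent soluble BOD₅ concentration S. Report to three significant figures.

For a completely mixed reactor with recycle the Lawrence–McCarty relation gives S = K_s·(1 + k_d·θ_c) / [θ_c·(Y·k − k_d) − 1] = 34.4 × (1 + 0.0814 × 11.5) / [11.5 × (0.484 × 9.94 − 0.0814) − 1] = 66.60 / 53.39 = 1.247 mg/L.

S ≈ 1.25 mg/L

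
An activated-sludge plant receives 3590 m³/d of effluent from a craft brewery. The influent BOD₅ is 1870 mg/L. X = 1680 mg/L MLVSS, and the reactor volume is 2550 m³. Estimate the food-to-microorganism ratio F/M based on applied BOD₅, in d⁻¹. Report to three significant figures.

F/M = applied load / biomass = Q·S₀/(V·X) = 3590 × 1870 / (2550 × 1680) = 1.567 d⁻¹.

F/M ≈ 1.57 d⁻¹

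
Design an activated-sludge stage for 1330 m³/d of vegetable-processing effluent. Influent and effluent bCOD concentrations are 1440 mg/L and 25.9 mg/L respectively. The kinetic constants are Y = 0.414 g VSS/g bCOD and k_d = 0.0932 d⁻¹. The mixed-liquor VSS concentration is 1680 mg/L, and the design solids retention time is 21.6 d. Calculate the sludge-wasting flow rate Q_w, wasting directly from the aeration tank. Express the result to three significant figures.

Steady-state biomass mass balance: V·X·(1 + k_d·θ_c) = Y·Q·(S₀ − S)·θ_c, so V = 0.414 × 1330 × (1440 − 25.9) × 21.6 / [1680 × (1 + 0.0932 × 21.6)] = 1.68×10^7 / 5062 = 3322 m³.
With mixed-liquor wasting, θ_c = V/Q_w, so Q_w = V/θ_c = 3322/21.6 = 153.8 m³/d.

Q_w ≈ 154 m³/d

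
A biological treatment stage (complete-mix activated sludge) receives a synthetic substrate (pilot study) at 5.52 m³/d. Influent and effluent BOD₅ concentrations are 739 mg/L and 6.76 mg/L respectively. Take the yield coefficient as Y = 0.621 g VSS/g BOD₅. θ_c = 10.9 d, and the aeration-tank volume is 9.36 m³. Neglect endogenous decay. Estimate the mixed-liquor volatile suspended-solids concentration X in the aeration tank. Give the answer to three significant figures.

From V·X = Y·Q·(S₀ − S)·θ_c (decay neglected): X = 0.621 × 5.52 × (739 − 6.76) × 10.9 / 9.36 = 2923 mg/L.

X ≈ 2920 mg/L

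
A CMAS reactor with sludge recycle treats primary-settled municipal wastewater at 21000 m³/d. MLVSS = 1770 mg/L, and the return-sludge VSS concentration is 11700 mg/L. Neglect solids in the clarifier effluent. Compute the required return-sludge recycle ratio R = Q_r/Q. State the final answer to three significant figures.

Mass balance around the secondary clarifier (neglecting effluent solids): R = X / (X_r − X) = 1770 / (11700 − 1770) = 0.1782.

R ≈ 0.178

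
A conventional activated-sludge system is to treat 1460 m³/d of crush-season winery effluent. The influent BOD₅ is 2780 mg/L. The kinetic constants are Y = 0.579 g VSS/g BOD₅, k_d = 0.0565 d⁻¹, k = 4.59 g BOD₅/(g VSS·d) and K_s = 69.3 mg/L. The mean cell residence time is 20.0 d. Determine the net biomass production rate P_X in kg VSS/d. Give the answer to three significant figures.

From the Monod/SRT balance for a CMAS, S = K_s·(1+k_d θ_c)/[θ_c·(Y k − k_d) − 1] = 69.3 × (1 + 0.0565 × 20.0) / [20.0 × (0.579 × 4.59 − 0.0565) − 1] = 147.6 / 51.02 = 2.893 mg/L.
Observed yield with endogenous decay: Y_obs = Y / (1 + k_d·θ_c) = 0.579 / (1 + 0.0565 × 20.0) = 0.579 / 2.130 = 0.2718 g VSS/g BOD₅.
Q·(S₀ − S) = 1460 × (2780 − 2.89) × 10⁻³ = 4055 kg/d removed.
Net biomass production P_X = Y_obs × Q·(S₀ − S) = 0.2718 × 4055 = 1102 kg VSS/d.

P_X ≈ 1100 kg VSS/d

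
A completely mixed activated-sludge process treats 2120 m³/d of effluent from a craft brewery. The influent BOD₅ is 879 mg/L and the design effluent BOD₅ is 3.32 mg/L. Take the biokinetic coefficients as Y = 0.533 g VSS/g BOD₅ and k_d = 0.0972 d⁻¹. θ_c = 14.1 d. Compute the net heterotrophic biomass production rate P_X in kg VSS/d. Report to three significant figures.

P_X ≈ 417 kg VSS/d

Observed yield with endogenous decay: Y_obs = Y / (1 + k_d·θ_c) = 0.533 / (1 + 0.0972 × 14.1) = 0.533 / 2.371 = 0.2248 g VSS/g BOD₅.
Mass of BOD₅ removed per day: Q(S₀ − S) = 2120 × 875.7 g/m³ = 1856 kg/d.
P_X = Y_obs · Q(S₀ − S) = 0.2248 × 1856 = 417.4 kg VSS/d.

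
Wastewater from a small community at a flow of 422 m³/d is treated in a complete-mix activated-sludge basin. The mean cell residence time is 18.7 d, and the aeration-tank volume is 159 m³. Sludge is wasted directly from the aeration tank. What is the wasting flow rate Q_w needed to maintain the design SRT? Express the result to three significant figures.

For wasting at MLVSS concentration, Q_w = V/θ_c = 159.0/18.7 = 8.503 m³/d.

Q_w ≈ 8.50 m³/d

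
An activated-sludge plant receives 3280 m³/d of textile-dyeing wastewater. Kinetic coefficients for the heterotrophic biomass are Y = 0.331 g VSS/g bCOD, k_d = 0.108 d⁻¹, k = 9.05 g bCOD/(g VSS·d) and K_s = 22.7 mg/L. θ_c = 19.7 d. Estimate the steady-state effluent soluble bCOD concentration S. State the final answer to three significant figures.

Effluent substrate depends only on kinetics and SRT: S = K_s(1 + k_d θ_c) / [θ_c(Yk − k_d) − 1] = 22.7 × (1 + 0.108 × 19.7) / [19.7 × (0.331 × 9.05 − 0.108) − 1] = 71.00 / 55.88 = 1.270 mg/L.

S ≈ 1.27 mg/L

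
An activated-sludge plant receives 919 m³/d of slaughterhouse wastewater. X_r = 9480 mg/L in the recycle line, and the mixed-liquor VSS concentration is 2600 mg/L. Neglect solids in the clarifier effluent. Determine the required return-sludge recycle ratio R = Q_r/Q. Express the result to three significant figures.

Mass balance around the secondary clarifier (neglecting effluent solids): R = X / (X_r − X) = 2600 / (9480 − 2600) = 0.3779.

R ≈ 0.378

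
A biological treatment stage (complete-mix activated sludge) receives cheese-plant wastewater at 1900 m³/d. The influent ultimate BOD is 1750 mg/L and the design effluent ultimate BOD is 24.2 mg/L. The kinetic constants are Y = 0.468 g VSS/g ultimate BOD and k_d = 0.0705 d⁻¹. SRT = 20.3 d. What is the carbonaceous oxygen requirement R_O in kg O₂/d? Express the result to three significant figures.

R_O ≈ 2380 kg O₂/d

Correct the yield for decay: Y_obs = Y/(1 + k_d θ_c) = 0.468 / (1 + 0.0705 × 20.3) = 0.468 / 2.431 = 0.1925.
Mass of ultimate BOD removed per day: Q(S₀ − S) = 1900 × 1726 g/m³ = 3279 kg/d.
Biomass synthesised: P_X = Y_obs × 3279 = 631.2 kg VSS/d.
R_O = Q·(S₀ − S) − 1.42·P_X = 3279 − 1.42 × 631.2 = 2383 kg O₂/d.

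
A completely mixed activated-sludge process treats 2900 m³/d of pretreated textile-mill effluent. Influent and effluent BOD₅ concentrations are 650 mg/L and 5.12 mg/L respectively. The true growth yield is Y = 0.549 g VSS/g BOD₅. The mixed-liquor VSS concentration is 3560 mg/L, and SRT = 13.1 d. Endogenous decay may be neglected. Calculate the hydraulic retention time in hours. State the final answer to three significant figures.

τ ≈ 31.3 h

V·X = Y·Q·ΔS·θ_c gives V = 0.549 × 2900 × (650 − 5.12) × 13.1 / 3560 = 3778 m³.
Hydraulic retention time τ = V/Q = 3778 / 2900 = 1.303 d = 31.27 h.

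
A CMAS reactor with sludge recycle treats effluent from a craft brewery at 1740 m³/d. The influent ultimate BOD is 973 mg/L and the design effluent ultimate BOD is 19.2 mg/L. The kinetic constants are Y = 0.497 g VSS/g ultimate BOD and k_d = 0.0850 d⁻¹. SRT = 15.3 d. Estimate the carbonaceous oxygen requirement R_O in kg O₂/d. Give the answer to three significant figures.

R_O ≈ 1150 kg O₂/d

Correct the yield for decay: Y_obs = Y/(1 + k_d θ_c) = 0.497 / (1 + 0.0850 × 15.3) = 0.497 / 2.301 = 0.2160.
Mass of ultimate BOD removed per day: Q(S₀ − S) = 1740 × 953.8 g/m³ = 1660 kg/d.
P_X = Y_obs·Q·(S₀ − S) = 0.2160 × 1660 = 358.5 kg VSS/d.
R_O = Q·ΔS − 1.42 P_X = 1660 − 509.1 = 1150 kg O₂/d.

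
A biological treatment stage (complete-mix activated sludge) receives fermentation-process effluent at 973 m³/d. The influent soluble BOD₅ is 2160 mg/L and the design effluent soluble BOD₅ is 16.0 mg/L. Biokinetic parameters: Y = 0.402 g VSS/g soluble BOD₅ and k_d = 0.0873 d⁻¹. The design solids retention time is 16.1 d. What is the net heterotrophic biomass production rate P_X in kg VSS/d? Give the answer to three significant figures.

Observed yield with endogenous decay: Y_obs = Y / (1 + k_d·θ_c) = 0.402 / (1 + 0.0873 × 16.1) = 0.402 / 2.406 = 0.1671 g VSS/g soluble BOD₅.
Mass of soluble BOD₅ removed per day: Q(S₀ − S) = 973 × 2144 g/m³ = 2086 kg/d.
Biomass produced: P_X = Y_obs·Q·ΔS = 0.1671 × 2086 ≈ 348.6 kg VSS/d.

P_X ≈ 349 kg VSS/d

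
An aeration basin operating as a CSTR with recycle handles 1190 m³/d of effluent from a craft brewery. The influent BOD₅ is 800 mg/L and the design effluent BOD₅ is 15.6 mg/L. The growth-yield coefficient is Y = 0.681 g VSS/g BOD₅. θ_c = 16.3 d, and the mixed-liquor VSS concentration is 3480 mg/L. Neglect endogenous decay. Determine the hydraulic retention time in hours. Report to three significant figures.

With k_d = 0 the design equation reduces to V = Y Q (S₀−S) θ_c / X = 0.681 × 1190 × (800 − 15.6) × 16.3 / 3480 = 2977 m³.
τ = V/Q = 2977/1190 = 2.502 d, or 60.05 h.

τ ≈ 60.0 h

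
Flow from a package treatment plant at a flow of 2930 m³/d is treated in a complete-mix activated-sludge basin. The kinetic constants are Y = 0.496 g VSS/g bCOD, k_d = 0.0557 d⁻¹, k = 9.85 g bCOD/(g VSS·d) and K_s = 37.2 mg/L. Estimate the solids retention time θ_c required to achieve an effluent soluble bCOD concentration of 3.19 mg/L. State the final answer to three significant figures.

From 1/θ_c = Y·k·S/(K_s + S) − k_d: Y·k·S/(K_s+S) = 0.496 × 9.85 × 3.19 / (37.2 + 3.19) = 0.3859 d⁻¹.
1/θ_c = 0.3859 − 0.0557 = 0.3302 d⁻¹, so θ_c = 3.029 d.

θ_c ≈ 3.03 d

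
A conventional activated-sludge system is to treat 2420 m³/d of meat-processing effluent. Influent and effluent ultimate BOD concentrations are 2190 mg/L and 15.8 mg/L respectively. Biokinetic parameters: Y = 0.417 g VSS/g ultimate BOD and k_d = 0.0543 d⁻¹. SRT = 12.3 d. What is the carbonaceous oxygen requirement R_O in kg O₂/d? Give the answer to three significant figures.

Y_obs = Y / (1 + k_d θ_c) = 0.417 / (1 + 0.0543 × 12.3) = 0.417 / 1.668 = 0.2500.
Substrate removed = Q·(S₀ − S) = 2420 m³/d × (2190 − 15.8) g/m³ = 5.26×10^6 g/d = 5262 kg/d.
Net sludge production P_X = 0.2500 × 5262 = 1315 kg VSS/d.
R_O = Q·ΔS − 1.42 P_X = 5262 − 1868 = 3394 kg O₂/d.

R_O ≈ 3390 kg O₂/d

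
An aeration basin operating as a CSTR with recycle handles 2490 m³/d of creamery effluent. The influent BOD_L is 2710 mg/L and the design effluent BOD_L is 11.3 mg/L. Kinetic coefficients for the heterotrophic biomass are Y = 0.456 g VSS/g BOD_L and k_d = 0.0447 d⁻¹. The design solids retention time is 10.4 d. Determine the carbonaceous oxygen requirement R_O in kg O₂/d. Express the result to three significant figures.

R_O ≈ 3750 kg O₂/d

Y_obs = Y / (1 + k_d θ_c) = 0.456 / (1 + 0.0447 × 10.4) = 0.456 / 1.465 = 0.3113.
Q·(S₀ − S) = 2490 × (2710 − 11.3) × 10⁻³ = 6720 kg/d removed.
P_X = Y_obs·Q·(S₀ − S) = 0.3113 × 6720 = 2092 kg VSS/d.
R_O = Q·ΔS − 1.42 P_X = 6720 − 2970 = 3749 kg O₂/d.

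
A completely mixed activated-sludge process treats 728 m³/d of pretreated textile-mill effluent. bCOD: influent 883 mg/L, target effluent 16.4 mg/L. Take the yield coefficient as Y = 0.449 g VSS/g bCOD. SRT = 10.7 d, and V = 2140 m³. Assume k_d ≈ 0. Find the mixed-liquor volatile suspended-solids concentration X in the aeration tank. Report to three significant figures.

From V·X = Y·Q·(S₀ − S)·θ_c (decay neglected): X = 0.449 × 728 × (883 − 16.4) × 10.7 / 2140 = 1416 mg/L.

X ≈ 1420 mg/L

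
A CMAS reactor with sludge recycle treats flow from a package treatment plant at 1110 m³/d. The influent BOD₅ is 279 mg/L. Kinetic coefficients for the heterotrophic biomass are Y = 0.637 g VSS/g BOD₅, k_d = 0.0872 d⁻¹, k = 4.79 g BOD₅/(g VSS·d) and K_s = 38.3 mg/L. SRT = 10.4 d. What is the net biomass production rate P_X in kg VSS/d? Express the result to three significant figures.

From the Monod/SRT balance for a CMAS, S = K_s·(1+k_d θ_c)/[θ_c·(Y k − k_d) − 1] = 38.3 × (1 + 0.0872 × 10.4) / [10.4 × (0.637 × 4.79 − 0.0872) − 1] = 73.03 / 29.83 = 2.449 mg/L.
Y_obs = Y / (1 + k_d θ_c) = 0.637 / (1 + 0.0872 × 10.4) = 0.637 / 1.907 = 0.3341.
Substrate removed = Q·(S₀ − S) = 1110 m³/d × (279 − 2.45) g/m³ = 3.07×10^5 g/d = 307.0 kg/d.
So the net sludge growth is P_X = 0.3341 × 307.0 = 102.5 kg VSS/d.

P_X ≈ 103 kg VSS/d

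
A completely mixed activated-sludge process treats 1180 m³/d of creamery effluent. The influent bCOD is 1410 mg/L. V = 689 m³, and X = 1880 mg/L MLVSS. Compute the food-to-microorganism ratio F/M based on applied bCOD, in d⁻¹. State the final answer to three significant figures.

F/M ≈ 1.28 d⁻¹

Food-to-microorganism ratio F/M = Q S₀ / (V X) = 1180 × 1410 / (689.0 × 1880) = 1.284 d⁻¹.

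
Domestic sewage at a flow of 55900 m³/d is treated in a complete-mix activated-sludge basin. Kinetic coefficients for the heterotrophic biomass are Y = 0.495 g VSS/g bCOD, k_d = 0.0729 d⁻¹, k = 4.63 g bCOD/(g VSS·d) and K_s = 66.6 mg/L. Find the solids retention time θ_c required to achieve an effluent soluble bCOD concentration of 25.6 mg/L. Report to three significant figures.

From 1/θ_c = Y·k·S/(K_s + S) − k_d: Y·k·S/(K_s+S) = 0.495 × 4.63 × 25.6 / (66.6 + 25.6) = 0.6363 d⁻¹.
Then 1/θ_c = μ − k_d = 0.6363 − 0.0729 = 0.5634 d⁻¹, giving θ_c = 1.775 d.

θ_c ≈ 1.77 d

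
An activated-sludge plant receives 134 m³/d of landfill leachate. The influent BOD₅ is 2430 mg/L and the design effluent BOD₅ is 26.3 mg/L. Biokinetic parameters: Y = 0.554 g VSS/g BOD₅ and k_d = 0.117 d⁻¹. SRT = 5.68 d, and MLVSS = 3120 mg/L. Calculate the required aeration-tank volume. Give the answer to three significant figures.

Rearranging the biomass balance for a CMAS with decay, V = Y·Q·ΔS·θ_c / [X·(1+k_d θ_c)] = 0.554 × 134 × (2430 − 26.3) × 5.68 / [3120 × (1 + 0.117 × 5.68)] = 1.01×10^6 / 5193 = 195.2 m³.

V ≈ 195 m³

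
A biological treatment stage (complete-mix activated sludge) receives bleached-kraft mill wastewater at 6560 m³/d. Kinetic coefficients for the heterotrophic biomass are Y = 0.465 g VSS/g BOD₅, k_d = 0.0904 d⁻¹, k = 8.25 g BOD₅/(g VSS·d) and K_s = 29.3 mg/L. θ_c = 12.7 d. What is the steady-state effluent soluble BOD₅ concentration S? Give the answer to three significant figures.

S ≈ 1.35 mg/L

For a completely mixed reactor with recycle the Lawrence–McCarty relation gives S = K_s·(1 + k_d·θ_c) / [θ_c·(Y·k − k_d) − 1] = 29.3 × (1 + 0.0904 × 12.7) / [12.7 × (0.465 × 8.25 − 0.0904) − 1] = 62.94 / 46.57 = 1.351 mg/L.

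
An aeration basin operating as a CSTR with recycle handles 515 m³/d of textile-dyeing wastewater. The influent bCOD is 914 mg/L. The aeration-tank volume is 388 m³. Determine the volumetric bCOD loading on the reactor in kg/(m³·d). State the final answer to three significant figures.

L_v ≈ 1.21 kg bCOD/(m³·d)

Applied bCOD load per unit volume = Q·S₀/V = (515 × 914/1000)/388.0 = 1.213 kg bCOD·m⁻³·d⁻¹.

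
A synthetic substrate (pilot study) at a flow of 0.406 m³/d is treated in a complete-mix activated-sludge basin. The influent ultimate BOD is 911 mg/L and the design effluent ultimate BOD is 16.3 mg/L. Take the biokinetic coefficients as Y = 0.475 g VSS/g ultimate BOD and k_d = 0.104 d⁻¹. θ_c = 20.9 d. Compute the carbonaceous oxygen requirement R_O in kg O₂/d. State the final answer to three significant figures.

R_O ≈ 0.286 kg O₂/d

Observed yield with endogenous decay: Y_obs = Y / (1 + k_d·θ_c) = 0.475 / (1 + 0.104 × 20.9) = 0.475 / 3.174 = 0.1497 g VSS/g ultimate BOD.
Q·(S₀ − S) = 0.406 × (911 − 16.3) × 10⁻³ = 0.3632 kg/d removed.
P_X = Y_obs·Q·(S₀ − S) = 0.1497 × 0.3632 = 0.05437 kg VSS/d.
Carbonaceous O₂ demand = substrate oxidised − cell-mass equivalent = 0.3632 − 1.42 × 0.05437 = 0.2860 kg O₂/d.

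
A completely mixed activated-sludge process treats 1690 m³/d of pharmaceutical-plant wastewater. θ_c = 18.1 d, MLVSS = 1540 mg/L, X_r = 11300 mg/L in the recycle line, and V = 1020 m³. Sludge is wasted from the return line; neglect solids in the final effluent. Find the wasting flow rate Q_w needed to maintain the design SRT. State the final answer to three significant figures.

Wasting from the return line (neglecting effluent solids): Q_w = V·X / (θ_c·X_r) = 1020 × 1540 / (18.1 × 11300) = 7.680 m³/d.

Q_w ≈ 7.68 m³/d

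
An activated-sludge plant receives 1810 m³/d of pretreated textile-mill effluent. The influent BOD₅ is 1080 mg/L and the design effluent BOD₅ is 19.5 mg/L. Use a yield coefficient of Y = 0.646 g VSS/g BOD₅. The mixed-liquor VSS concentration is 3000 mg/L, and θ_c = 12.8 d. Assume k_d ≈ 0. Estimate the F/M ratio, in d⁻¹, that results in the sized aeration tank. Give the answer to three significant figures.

With k_d = 0 the design equation reduces to V = Y Q (S₀−S) θ_c / X = 0.646 × 1810 × (1080 − 19.5) × 12.8 / 3000 = 5291 m³.
Food-to-microorganism ratio F/M = Q S₀ / (V X) = 1810 × 1080 / (5291 × 3000) = 0.1232 d⁻¹.

F/M ≈ 0.123 d⁻¹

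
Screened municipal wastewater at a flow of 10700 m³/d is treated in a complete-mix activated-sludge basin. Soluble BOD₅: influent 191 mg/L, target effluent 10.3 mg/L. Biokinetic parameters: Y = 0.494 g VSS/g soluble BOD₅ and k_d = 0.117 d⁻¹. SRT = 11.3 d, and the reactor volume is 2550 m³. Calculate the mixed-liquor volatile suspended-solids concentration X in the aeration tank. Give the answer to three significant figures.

From V·X·(1 + k_d·θ_c) = Y·Q·(S₀ − S)·θ_c: X = 0.494 × 10700 × (191 − 10.3) × 11.3 / [2550 × (1 + 0.117 × 11.3)] = 1823 mg/L.

X ≈ 1820 mg/L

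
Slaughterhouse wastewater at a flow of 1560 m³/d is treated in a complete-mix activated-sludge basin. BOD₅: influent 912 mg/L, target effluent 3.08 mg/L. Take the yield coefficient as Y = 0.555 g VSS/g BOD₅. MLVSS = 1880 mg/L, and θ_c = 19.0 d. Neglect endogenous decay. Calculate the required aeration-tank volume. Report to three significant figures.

V ≈ 7950 m³

Biomass mass balance (decay neglected): V·X = Y·Q·(S₀ − S)·θ_c, so V = 0.555 × 1560 × (912 − 3.08) × 19.0 / 1880 = 7953 m³.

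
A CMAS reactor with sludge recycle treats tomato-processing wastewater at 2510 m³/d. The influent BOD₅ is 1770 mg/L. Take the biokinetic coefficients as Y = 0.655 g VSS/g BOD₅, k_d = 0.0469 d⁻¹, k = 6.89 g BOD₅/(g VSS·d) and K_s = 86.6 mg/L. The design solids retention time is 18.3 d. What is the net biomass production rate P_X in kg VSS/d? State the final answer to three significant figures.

Effluent substrate depends only on kinetics and SRT: S = K_s(1 + k_d θ_c) / [θ_c(Yk − k_d) − 1] = 86.6 × (1 + 0.0469 × 18.3) / [18.3 × (0.655 × 6.89 − 0.0469) − 1] = 160.9 / 80.73 = 1.993 mg/L.
The observed yield is Y_obs = Y/(1 + k_d·θ_c) = 0.655 / (1 + 0.0469 × 18.3) = 0.655 / 1.858 = 0.3525 g VSS per g BOD₅ removed.
Q·(S₀ − S) = 2510 × (1770 − 1.99) × 10⁻³ = 4438 kg/d removed.
Biomass produced: P_X = Y_obs·Q·ΔS = 0.3525 × 4438 ≈ 1564 kg VSS/d.

P_X ≈ 1560 kg VSS/d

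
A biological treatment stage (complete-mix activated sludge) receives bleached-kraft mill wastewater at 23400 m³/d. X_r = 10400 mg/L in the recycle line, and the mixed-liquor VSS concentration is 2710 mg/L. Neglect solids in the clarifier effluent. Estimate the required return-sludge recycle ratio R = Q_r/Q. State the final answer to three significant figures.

Solids balance on the clarifier gives (1+R)X = R·X_r, so R = X/(X_r − X) = 2710 / (10400 − 2710) = 0.3524.

R ≈ 0.352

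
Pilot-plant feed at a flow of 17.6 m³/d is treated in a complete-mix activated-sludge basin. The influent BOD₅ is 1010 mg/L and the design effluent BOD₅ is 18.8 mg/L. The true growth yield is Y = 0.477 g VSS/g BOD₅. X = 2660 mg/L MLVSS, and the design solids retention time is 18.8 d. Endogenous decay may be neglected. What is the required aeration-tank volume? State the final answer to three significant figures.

Biomass mass balance (decay neglected): V·X = Y·Q·(S₀ − S)·θ_c, so V = 0.477 × 17.6 × (1010 − 18.8) × 18.8 / 2660 = 58.81 m³.

V ≈ 58.8 m³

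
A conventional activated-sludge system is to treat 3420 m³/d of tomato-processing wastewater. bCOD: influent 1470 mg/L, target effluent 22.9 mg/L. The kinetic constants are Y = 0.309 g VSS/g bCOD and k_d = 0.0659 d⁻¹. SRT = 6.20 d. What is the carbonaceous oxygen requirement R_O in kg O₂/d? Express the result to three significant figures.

R_O ≈ 3410 kg O₂/d

Correct the yield for decay: Y_obs = Y/(1 + k_d θ_c) = 0.309 / (1 + 0.0659 × 6.20) = 0.309 / 1.409 = 0.2194.
Substrate removed = Q·(S₀ − S) = 3420 m³/d × (1470 − 22.9) g/m³ = 4.95×10^6 g/d = 4949 kg/d.
P_X = Y_obs·Q·(S₀ − S) = 0.2194 × 4949 = 1086 kg VSS/d.
R_O = Q·ΔS − 1.42 P_X = 4949 − 1542 = 3407 kg O₂/d.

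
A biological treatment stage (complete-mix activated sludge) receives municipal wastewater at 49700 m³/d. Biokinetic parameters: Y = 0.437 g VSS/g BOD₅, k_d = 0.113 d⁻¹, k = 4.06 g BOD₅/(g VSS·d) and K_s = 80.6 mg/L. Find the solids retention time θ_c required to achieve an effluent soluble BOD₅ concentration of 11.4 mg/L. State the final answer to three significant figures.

θ_c ≈ 9.36 d

From 1/θ_c = Y·k·S/(K_s + S) − k_d: Y·k·S/(K_s+S) = 0.437 × 4.06 × 11.4 / (80.6 + 11.4) = 0.2198 d⁻¹.
1/θ_c = 0.2198 − 0.113 = 0.1068 d⁻¹, so θ_c = 9.359 d.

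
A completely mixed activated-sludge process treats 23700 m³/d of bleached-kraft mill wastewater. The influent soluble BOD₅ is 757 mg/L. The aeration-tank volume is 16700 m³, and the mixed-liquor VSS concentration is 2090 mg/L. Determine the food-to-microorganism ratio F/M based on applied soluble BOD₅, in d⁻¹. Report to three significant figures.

F/M ≈ 0.514 d⁻¹

F/M = applied load / biomass = Q·S₀/(V·X) = 23700 × 757 / (16700 × 2090) = 0.5140 d⁻¹.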